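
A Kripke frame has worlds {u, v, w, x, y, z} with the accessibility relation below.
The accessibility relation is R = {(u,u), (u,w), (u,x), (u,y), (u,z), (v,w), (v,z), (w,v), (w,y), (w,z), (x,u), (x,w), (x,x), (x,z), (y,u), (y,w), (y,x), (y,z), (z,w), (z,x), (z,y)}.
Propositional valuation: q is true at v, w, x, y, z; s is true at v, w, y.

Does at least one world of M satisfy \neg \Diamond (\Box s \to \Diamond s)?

No

Recall that \Box ψ holds at a world iff ψ holds at every accessible world, and \Diamond ψ holds iff ψ holds at some accessible world.
Let φ = \neg \Diamond (\Box s \to \Diamond s). Evaluate φ at each world:
  u (successors {u, w, x, y, z}): φ is false.
  v (successors {w, z}): φ is false.
  w (successors {v, y, z}): φ is false.
  x (successors {u, w, x, z}): φ is false.
  y (successors {u, w, x, z}): φ is false.
  z (successors {w, x, y}): φ is false.
For instance, at w:
  At w: \Diamond (\Box s \to \Diamond s) is true, so \neg \Diamond (\Box s \to \Diamond s) is false.
    At w: \Diamond (\Box s \to \Diamond s) requires \Box s \to \Diamond s at some successor in {v, y, z}.
      \Box s \to \Diamond s holds at v, so \Diamond (\Box s \to \Diamond s) is true at w.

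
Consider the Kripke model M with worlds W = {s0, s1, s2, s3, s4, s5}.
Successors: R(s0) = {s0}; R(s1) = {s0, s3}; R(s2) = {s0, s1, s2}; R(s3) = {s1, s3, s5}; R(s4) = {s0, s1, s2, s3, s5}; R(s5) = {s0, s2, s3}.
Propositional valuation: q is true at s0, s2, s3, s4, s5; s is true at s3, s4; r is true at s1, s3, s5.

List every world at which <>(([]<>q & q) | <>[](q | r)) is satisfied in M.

Let φ = <>(([]<>q & q) | <>[](q | r)). Evaluate φ at each world:
  s0 (successors {s0}): φ is true.
  s1 (successors {s0, s3}): φ is true.
  s2 (successors {s0, s1, s2}): φ is true.
  s3 (successors {s1, s3, s5}): φ is true.
  s4 (successors {s0, s1, s2, s3, s5}): φ is true.
  s5 (successors {s0, s2, s3}): φ is true.
For instance, at s2:
  At s2: <>(([]<>q & q) | <>[](q | r)) requires ([]<>q & q) | <>[](q | r) at some successor in {s0, s1, s2}.
    ([]<>q & q) | <>[](q | r) holds at s0, so <>(([]<>q & q) | <>[](q | r)) is true at s2.
      At s0: []<>q & q is true, <>[](q | r) is true, so ([]<>q & q) | <>[](q | r) is true.
Satisfying worlds: {s0, s1, s2, s3, s4, s5}

s0, s1, s2, s3, s4, s5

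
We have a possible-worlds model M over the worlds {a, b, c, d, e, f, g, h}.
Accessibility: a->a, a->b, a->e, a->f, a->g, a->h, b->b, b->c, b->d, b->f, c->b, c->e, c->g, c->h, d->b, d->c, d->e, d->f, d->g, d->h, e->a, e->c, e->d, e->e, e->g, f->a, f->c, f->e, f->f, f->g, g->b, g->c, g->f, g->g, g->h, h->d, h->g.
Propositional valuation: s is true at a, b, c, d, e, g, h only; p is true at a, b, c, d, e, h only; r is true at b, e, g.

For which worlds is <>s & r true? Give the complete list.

b, e, g

Recall that <>ψ holds at a world iff ψ holds at some accessible world.
Let φ = <>s & r. Evaluate φ at each world:
  a (successors {a, b, e, f, g, h}): φ is false.
  b (successors {b, c, d, f}): φ is true.
  c (successors {b, e, g, h}): φ is false.
  d (successors {b, c, e, f, g, h}): φ is false.
  e (successors {a, c, d, e, g}): φ is true.
  f (successors {a, c, e, f, g}): φ is false.
  g (successors {b, c, f, g, h}): φ is true.
  h (successors {d, g}): φ is false.
For instance, at h:
  At h: <>s is true, r is false, so <>s & r is false.
    At h: <>s requires s at some successor in {d, g}.
      s holds at d, so <>s is true at h.
Satisfying worlds: {b, e, g}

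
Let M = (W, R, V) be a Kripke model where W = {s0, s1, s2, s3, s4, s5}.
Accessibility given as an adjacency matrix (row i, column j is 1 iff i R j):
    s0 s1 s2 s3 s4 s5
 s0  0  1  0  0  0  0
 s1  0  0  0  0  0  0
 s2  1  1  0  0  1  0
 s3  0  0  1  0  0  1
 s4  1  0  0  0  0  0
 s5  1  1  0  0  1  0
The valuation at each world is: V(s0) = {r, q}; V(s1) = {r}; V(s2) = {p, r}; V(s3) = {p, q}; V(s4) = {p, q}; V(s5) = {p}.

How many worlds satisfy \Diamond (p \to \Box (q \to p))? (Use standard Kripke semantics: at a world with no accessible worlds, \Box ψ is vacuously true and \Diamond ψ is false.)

Let φ = \Diamond (p \to \Box (q \to p)). Evaluate φ at each world:
  s0 (successors {s1}): φ is true.
  s1 (successors ∅): φ is false.
  s2 (successors {s0, s1, s4}): φ is true.
  s3 (successors {s2, s5}): φ is false.
  s4 (successors {s0}): φ is true.
  s5 (successors {s0, s1, s4}): φ is true.
For instance, at s2:
  At s2: \Diamond (p \to \Box (q \to p)) requires p \to \Box (q \to p) at some successor in {s0, s1, s4}.
    p \to \Box (q \to p) holds at s0, so \Diamond (p \to \Box (q \to p)) is true at s2.
      At s0: p is false, \Box (q \to p) is true, so p \to \Box (q \to p) is true.
Satisfying worlds: {s0, s2, s4, s5}

4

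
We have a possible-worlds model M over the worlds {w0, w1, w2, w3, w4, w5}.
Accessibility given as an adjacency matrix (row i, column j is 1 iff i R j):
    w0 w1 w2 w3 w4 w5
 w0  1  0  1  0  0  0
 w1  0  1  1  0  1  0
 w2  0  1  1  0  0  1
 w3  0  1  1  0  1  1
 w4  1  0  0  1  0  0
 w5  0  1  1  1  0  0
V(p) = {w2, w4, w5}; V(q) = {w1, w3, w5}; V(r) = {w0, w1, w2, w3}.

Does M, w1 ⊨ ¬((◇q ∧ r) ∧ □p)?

Yes

Recall that □ψ holds at a world iff ψ holds at every accessible world, and ◇ψ holds iff ψ holds at some accessible world.
At w1: (◇q ∧ r) ∧ □p is false, so ¬((◇q ∧ r) ∧ □p) is true.
  At w1: ◇q ∧ r is true, □p is false, so (◇q ∧ r) ∧ □p is false.
    At w1: ◇q is true, r is true, so ◇q ∧ r is true.
      At w1: ◇q requires q at some successor in {w1, w2, w4}.
        q holds at w1, so ◇q is true at w1.
    At w1: □p requires p at every successor {w1, w2, w4}.
      p fails at w1, so □p is false at w1.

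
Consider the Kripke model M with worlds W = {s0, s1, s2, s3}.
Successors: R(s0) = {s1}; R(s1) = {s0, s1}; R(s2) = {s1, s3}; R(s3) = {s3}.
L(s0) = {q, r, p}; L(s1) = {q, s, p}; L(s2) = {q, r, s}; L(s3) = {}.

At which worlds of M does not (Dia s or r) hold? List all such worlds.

s3

Recall that Dia ψ holds at a world iff ψ holds at some accessible world.
Let φ = not (Dia s or r). Evaluate φ at each world:
  s0 (successors {s1}): φ is false.
  s1 (successors {s0, s1}): φ is false.
  s2 (successors {s1, s3}): φ is false.
  s3 (successors {s3}): φ is true.
For instance, at s0:
  At s0: Dia s or r is true, so not (Dia s or r) is false.
    At s0: Dia s is true, r is true, so Dia s or r is true.
      At s0: Dia s requires s at some successor in {s1}.
        s holds at s1, so Dia s is true at s0.
Satisfying worlds: {s3}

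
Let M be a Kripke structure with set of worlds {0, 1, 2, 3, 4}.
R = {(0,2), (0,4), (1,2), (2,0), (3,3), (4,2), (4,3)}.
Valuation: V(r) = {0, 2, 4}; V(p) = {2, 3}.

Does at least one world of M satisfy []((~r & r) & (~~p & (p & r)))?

No

Let φ = []((~r & r) & (~~p & (p & r))). Evaluate φ at each world:
  0 (successors {2, 4}): φ is false.
  1 (successors {2}): φ is false.
  2 (successors {0}): φ is false.
  3 (successors {3}): φ is false.
  4 (successors {2, 3}): φ is false.
For instance, at 1:
  At 1: []((~r & r) & (~~p & (p & r))) requires (~r & r) & (~~p & (p & r)) at every successor {2}.
    (~r & r) & (~~p & (p & r)) fails at 2, so []((~r & r) & (~~p & (p & r))) is false at 1.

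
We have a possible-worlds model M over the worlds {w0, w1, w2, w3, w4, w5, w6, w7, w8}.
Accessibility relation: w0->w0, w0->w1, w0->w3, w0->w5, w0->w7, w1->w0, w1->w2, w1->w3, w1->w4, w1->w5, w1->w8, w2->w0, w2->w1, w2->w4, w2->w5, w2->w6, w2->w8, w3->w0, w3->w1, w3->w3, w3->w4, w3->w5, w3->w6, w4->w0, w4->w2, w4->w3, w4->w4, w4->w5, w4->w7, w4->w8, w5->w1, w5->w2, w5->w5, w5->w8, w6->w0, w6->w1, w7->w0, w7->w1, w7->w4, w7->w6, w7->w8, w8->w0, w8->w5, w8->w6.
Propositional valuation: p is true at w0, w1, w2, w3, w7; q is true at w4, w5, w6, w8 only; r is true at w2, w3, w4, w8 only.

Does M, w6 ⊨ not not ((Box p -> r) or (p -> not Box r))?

Yes

Recall that Box ψ holds at a world iff ψ holds at every accessible world, and Dia ψ holds iff ψ holds at some accessible world.
At w6: not ((Box p -> r) or (p -> not Box r)) is false, so not not ((Box p -> r) or (p -> not Box r)) is true.
  At w6: (Box p -> r) or (p -> not Box r) is true, so not ((Box p -> r) or (p -> not Box r)) is false.
    At w6: Box p -> r is false, p -> not Box r is true, so (Box p -> r) or (p -> not Box r) is true.
      At w6: Box p is true, r is false, so Box p -> r is false.
      At w6: p is false, not Box r is true, so p -> not Box r is true.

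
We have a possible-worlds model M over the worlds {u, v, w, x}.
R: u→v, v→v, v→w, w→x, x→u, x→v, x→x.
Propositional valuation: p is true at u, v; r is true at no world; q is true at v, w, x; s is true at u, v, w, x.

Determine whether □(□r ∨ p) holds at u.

Yes

Recall that □ψ holds at a world iff ψ holds at every accessible world, and ◇ψ holds iff ψ holds at some accessible world.
At u: □(□r ∨ p) requires □r ∨ p at every successor {v}.
    At v: □r is false, p is true, so □r ∨ p is true.
      At v: □r requires r at every successor {v, w}.
        r fails at v, so □r is false at v.
So □(□r ∨ p) is true at u.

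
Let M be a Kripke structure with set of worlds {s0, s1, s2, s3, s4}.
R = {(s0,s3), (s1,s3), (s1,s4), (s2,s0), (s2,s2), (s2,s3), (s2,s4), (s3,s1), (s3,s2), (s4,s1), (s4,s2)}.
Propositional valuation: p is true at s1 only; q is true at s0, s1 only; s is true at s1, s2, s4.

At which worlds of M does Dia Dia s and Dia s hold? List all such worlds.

Let φ = Dia Dia s and Dia s. Evaluate φ at each world:
  s0 (successors {s3}): φ is false.
  s1 (successors {s3, s4}): φ is true.
  s2 (successors {s0, s2, s3, s4}): φ is true.
  s3 (successors {s1, s2}): φ is true.
  s4 (successors {s1, s2}): φ is true.
For instance, at s1:
  At s1: Dia Dia s is true, Dia s is true, so Dia Dia s and Dia s is true.
    At s1: Dia Dia s requires Dia s at some successor in {s3, s4}.
      Dia s holds at s3, so Dia Dia s is true at s1.
    At s1: Dia s requires s at some successor in {s3, s4}.
      s holds at s4, so Dia s is true at s1.
Satisfying worlds: {s1, s2, s3, s4}

s1, s2, s3, s4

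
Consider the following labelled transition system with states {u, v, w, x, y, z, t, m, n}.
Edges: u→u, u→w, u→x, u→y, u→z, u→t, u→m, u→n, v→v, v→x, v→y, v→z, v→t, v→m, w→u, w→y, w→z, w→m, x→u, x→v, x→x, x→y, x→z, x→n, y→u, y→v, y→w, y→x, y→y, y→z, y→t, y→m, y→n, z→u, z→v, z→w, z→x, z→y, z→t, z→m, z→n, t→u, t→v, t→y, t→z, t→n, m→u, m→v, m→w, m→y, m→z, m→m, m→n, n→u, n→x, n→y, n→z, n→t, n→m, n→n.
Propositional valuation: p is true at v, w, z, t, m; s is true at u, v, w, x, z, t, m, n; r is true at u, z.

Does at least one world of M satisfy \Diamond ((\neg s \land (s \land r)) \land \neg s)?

Let φ = \Diamond ((\neg s \land (s \land r)) \land \neg s). Evaluate φ at each world:
  u (successors {u, w, x, y, z, t, m, n}): φ is false.
  v (successors {v, x, y, z, t, m}): φ is false.
  w (successors {u, y, z, m}): φ is false.
  x (successors {u, v, x, y, z, n}): φ is false.
  y (successors {u, v, w, x, y, z, t, m, n}): φ is false.
  z (successors {u, v, w, x, y, t, m, n}): φ is false.
  t (successors {u, v, y, z, n}): φ is false.
  m (successors {u, v, w, y, z, m, n}): φ is false.
  n (successors {u, x, y, z, t, m, n}): φ is false.
For instance, at z:
  At z: \Diamond ((\neg s \land (s \land r)) \land \neg s) requires (\neg s \land (s \land r)) \land \neg s at some successor in {u, v, w, x, y, t, m, n}.
    At u: (\neg s \land (s \land r)) \land \neg s is false.
    At v: (\neg s \land (s \land r)) \land \neg s is false.
    At w: (\neg s \land (s \land r)) \land \neg s is false.
    At x: (\neg s \land (s \land r)) \land \neg s is false.
    At y: (\neg s \land (s \land r)) \land \neg s is false.
    At t: (\neg s \land (s \land r)) \land \neg s is false.
    At m: (\neg s \land (s \land r)) \land \neg s is false.
    At n: (\neg s \land (s \land r)) \land \neg s is false.
  So \Diamond ((\neg s \land (s \land r)) \land \neg s) is false at z.

No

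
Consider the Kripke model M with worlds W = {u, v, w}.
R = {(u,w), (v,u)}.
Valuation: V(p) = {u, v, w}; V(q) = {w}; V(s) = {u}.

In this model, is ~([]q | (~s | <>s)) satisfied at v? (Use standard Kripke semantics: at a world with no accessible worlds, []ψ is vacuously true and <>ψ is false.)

Recall that []ψ holds at a world iff ψ holds at every accessible world, and <>ψ holds iff ψ holds at some accessible world.
At v: []q | (~s | <>s) is true, so ~([]q | (~s | <>s)) is false.
  At v: []q is false, ~s | <>s is true, so []q | (~s | <>s) is true.
    At v: []q requires q at every successor {u}.
      q fails at u, so []q is false at v.
    At v: ~s is true, <>s is true, so ~s | <>s is true.
      At v: <>s requires s at some successor in {u}.
        s holds at u, so <>s is true at v.

No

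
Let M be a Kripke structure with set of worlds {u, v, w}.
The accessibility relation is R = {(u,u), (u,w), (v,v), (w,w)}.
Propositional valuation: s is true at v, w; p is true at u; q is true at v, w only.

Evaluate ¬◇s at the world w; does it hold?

No

At w: ◇s is true, so ¬◇s is false.
  At w: ◇s requires s at some successor in {w}.
    s holds at w, so ◇s is true at w.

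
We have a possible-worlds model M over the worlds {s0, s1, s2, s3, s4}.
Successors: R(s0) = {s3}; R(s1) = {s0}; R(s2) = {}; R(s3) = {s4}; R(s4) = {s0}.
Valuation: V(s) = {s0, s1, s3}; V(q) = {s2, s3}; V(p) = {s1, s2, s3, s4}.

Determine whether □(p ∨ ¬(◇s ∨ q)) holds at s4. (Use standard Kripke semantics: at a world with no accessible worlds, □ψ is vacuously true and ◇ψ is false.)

Recall that □ψ holds at a world iff ψ holds at every accessible world, and ◇ψ holds iff ψ holds at some accessible world.
At s4: □(p ∨ ¬(◇s ∨ q)) requires p ∨ ¬(◇s ∨ q) at every successor {s0}.
  p ∨ ¬(◇s ∨ q) fails at s0, so □(p ∨ ¬(◇s ∨ q)) is false at s4.
    At s0: p is false, ¬(◇s ∨ q) is false, so p ∨ ¬(◇s ∨ q) is false.
      At s0: ◇s ∨ q is true, so ¬(◇s ∨ q) is false.

No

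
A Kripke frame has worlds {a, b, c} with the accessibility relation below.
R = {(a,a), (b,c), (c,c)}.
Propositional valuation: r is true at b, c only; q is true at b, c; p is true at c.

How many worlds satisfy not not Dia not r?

Let φ = not not Dia not r. Evaluate φ at each world:
  a (successors {a}): φ is true.
  b (successors {c}): φ is false.
  c (successors {c}): φ is false.
For instance, at c:
  At c: not Dia not r is true, so not not Dia not r is false.
    At c: Dia not r is false, so not Dia not r is true.
      At c: Dia not r requires not r at some successor in {c}.
        At c: not r is false.
      So Dia not r is false at c.
Satisfying worlds: {a}

1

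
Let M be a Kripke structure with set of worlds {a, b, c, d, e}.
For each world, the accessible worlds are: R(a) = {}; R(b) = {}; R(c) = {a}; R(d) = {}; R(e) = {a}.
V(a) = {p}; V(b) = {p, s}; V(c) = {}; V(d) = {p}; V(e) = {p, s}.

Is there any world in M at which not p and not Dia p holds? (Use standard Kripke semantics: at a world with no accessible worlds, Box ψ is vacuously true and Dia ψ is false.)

Let φ = not p and not Dia p. Evaluate φ at each world:
  a (successors ∅): φ is false.
  b (successors ∅): φ is false.
  c (successors {a}): φ is false.
  d (successors ∅): φ is false.
  e (successors {a}): φ is false.
For instance, at c:
  At c: not p is true, not Dia p is false, so not p and not Dia p is false.
    At c: Dia p is true, so not Dia p is false.
      At c: Dia p requires p at some successor in {a}.
        p holds at a, so Dia p is true at c.

No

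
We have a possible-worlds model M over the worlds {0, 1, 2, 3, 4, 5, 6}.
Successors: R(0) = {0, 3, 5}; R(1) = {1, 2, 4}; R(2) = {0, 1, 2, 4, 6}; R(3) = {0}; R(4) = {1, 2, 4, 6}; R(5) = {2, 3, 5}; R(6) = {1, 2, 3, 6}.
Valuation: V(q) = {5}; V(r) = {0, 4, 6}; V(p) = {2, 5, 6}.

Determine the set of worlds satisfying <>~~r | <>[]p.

Let φ = <>~~r | <>[]p. Evaluate φ at each world:
  0 (successors {0, 3, 5}): φ is true.
  1 (successors {1, 2, 4}): φ is true.
  2 (successors {0, 1, 2, 4, 6}): φ is true.
  3 (successors {0}): φ is true.
  4 (successors {1, 2, 4, 6}): φ is true.
  5 (successors {2, 3, 5}): φ is false.
  6 (successors {1, 2, 3, 6}): φ is true.
For instance, at 5:
  At 5: <>~~r is false, <>[]p is false, so <>~~r | <>[]p is false.
    At 5: <>~~r requires ~~r at some successor in {2, 3, 5}.
      At 2: ~~r is false.
      At 3: ~~r is false.
      At 5: ~~r is false.
    So <>~~r is false at 5.
    At 5: <>[]p requires []p at some successor in {2, 3, 5}.
      At 2: []p is false.
      At 3: []p is false.
      At 5: []p is false.
    So <>[]p is false at 5.
Satisfying worlds: {0, 1, 2, 3, 4, 6}

0, 1, 2, 3, 4, 6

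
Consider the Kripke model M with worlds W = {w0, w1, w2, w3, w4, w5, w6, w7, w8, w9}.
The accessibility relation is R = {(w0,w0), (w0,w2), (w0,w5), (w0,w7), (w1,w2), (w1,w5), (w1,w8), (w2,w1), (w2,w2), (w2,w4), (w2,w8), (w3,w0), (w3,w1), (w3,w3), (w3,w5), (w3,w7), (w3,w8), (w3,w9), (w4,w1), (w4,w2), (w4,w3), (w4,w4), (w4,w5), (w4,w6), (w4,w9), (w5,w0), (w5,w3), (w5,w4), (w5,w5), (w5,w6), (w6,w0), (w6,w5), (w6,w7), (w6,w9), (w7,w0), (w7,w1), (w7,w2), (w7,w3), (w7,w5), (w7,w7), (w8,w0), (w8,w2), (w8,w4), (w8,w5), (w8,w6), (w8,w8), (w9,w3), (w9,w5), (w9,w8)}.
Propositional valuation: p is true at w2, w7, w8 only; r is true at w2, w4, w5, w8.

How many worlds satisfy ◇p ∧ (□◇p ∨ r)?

3

Let φ = ◇p ∧ (□◇p ∨ r). Evaluate φ at each world:
  w0 (successors {w0, w2, w5, w7}): φ is false.
  w1 (successors {w2, w5, w8}): φ is false.
  w2 (successors {w1, w2, w4, w8}): φ is true.
  w3 (successors {w0, w1, w3, w5, w7, w8, w9}): φ is false.
  w4 (successors {w1, w2, w3, w4, w5, w6, w9}): φ is true.
  w5 (successors {w0, w3, w4, w5, w6}): φ is false.
  w6 (successors {w0, w5, w7, w9}): φ is false.
  w7 (successors {w0, w1, w2, w3, w5, w7}): φ is false.
  w8 (successors {w0, w2, w4, w5, w6, w8}): φ is true.
  w9 (successors {w3, w5, w8}): φ is false.
For instance, at w9:
  At w9: ◇p is true, □◇p ∨ r is false, so ◇p ∧ (□◇p ∨ r) is false.
    At w9: ◇p requires p at some successor in {w3, w5, w8}.
      p holds at w8, so ◇p is true at w9.
    At w9: □◇p is false, r is false, so □◇p ∨ r is false.
      At w9: □◇p requires ◇p at every successor {w3, w5, w8}.
        ◇p fails at w5, so □◇p is false at w9.
Satisfying worlds: {w2, w4, w8}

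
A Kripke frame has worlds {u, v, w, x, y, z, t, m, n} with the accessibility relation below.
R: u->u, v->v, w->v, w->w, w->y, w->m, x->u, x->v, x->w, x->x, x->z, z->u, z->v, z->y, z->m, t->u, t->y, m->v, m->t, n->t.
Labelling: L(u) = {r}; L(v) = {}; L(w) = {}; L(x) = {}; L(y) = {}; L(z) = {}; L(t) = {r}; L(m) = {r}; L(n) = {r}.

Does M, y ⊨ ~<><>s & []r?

Yes

Recall that []ψ holds at a world iff ψ holds at every accessible world, and <>ψ holds iff ψ holds at some accessible world.
At y: ~<><>s is true, []r is true, so ~<><>s & []r is true.
  At y: <><>s is false, so ~<><>s is true.
    At y: no accessible worlds, so <><>s is false.
  At y: no accessible worlds, so []r holds vacuously.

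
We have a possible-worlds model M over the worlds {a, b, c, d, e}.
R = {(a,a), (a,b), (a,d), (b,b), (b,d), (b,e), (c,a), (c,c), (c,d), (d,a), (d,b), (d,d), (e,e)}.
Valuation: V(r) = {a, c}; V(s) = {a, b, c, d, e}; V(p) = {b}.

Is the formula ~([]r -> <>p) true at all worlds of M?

Let φ = ~([]r -> <>p). Evaluate φ at each world:
  a (successors {a, b, d}): φ is false.
  b (successors {b, d, e}): φ is false.
  c (successors {a, c, d}): φ is false.
  d (successors {a, b, d}): φ is false.
  e (successors {e}): φ is false.
Detail at a (counterexample):
  At a: []r -> <>p is true, so ~([]r -> <>p) is false.
    At a: []r is false, <>p is true, so []r -> <>p is true.
      At a: []r requires r at every successor {a, b, d}.
        r fails at b, so []r is false at a.
      At a: <>p requires p at some successor in {a, b, d}.
        p holds at b, so <>p is true at a.

No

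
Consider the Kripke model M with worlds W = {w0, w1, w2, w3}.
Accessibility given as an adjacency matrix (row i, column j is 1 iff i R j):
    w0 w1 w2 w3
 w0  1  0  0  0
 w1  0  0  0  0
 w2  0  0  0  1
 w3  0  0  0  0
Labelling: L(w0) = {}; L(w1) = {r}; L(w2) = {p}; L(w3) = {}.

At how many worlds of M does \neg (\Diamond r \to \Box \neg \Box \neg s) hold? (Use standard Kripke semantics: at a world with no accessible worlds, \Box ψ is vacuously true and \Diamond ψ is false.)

Recall that \Box ψ holds at a world iff ψ holds at every accessible world, and \Diamond ψ holds iff ψ holds at some accessible world.
Let φ = \neg (\Diamond r \to \Box \neg \Box \neg s). Evaluate φ at each world:
  w0 (successors {w0}): φ is false.
  w1 (successors ∅): φ is false.
  w2 (successors {w3}): φ is false.
  w3 (successors ∅): φ is false.
For instance, at w2:
  At w2: \Diamond r \to \Box \neg \Box \neg s is true, so \neg (\Diamond r \to \Box \neg \Box \neg s) is false.
    At w2: \Diamond r is false, \Box \neg \Box \neg s is false, so \Diamond r \to \Box \neg \Box \neg s is true.
      At w2: \Diamond r requires r at some successor in {w3}.
        At w3: r is false.
      So \Diamond r is false at w2.
      At w2: \Box \neg \Box \neg s requires \neg \Box \neg s at every successor {w3}.
        \neg \Box \neg s fails at w3, so \Box \neg \Box \neg s is false at w2.
Satisfying worlds: none.

0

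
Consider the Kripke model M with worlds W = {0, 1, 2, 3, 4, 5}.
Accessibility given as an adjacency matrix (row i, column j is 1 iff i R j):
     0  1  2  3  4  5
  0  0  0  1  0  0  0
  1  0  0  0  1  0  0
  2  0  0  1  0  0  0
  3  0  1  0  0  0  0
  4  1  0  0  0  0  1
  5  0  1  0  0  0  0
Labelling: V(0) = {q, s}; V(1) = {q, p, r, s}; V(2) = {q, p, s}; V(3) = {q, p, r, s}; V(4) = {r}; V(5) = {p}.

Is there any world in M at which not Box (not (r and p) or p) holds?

Let φ = not Box (not (r and p) or p). Evaluate φ at each world:
  0 (successors {2}): φ is false.
  1 (successors {3}): φ is false.
  2 (successors {2}): φ is false.
  3 (successors {1}): φ is false.
  4 (successors {0, 5}): φ is false.
  5 (successors {1}): φ is false.
For instance, at 1:
  At 1: Box (not (r and p) or p) is true, so not Box (not (r and p) or p) is false.
    At 1: Box (not (r and p) or p) requires not (r and p) or p at every successor {3}.
      At 3: not (r and p) or p is true.
    So Box (not (r and p) or p) is true at 1.

No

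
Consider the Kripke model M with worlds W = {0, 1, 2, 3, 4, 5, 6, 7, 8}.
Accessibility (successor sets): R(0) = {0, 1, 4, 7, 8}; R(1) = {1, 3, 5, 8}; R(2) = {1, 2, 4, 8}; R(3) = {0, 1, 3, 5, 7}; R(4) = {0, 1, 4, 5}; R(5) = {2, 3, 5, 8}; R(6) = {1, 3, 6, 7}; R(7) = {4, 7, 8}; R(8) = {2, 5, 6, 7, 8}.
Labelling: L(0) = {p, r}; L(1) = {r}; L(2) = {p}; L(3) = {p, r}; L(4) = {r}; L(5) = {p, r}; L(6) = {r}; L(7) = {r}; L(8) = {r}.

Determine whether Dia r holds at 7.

At 7: Dia r requires r at some successor in {4, 7, 8}.
  r holds at 4, so Dia r is true at 7.

Yes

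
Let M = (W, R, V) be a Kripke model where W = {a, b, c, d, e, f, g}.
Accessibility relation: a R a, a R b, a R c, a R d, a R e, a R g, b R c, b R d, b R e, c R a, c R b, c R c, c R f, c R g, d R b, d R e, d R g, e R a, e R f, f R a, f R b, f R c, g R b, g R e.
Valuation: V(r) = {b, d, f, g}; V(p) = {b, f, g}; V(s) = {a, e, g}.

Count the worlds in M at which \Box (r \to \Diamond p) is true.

2

Recall that \Box ψ holds at a world iff ψ holds at every accessible world, and \Diamond ψ holds iff ψ holds at some accessible world.
Let φ = \Box (r \to \Diamond p). Evaluate φ at each world:
  a (successors {a, b, c, d, e, g}): φ is false.
  b (successors {c, d, e}): φ is true.
  c (successors {a, b, c, f, g}): φ is false.
  d (successors {b, e, g}): φ is false.
  e (successors {a, f}): φ is true.
  f (successors {a, b, c}): φ is false.
  g (successors {b, e}): φ is false.
For instance, at g:
  At g: \Box (r \to \Diamond p) requires r \to \Diamond p at every successor {b, e}.
    r \to \Diamond p fails at b, so \Box (r \to \Diamond p) is false at g.
      At b: r is true, \Diamond p is false, so r \to \Diamond p is false.
Satisfying worlds: {b, e}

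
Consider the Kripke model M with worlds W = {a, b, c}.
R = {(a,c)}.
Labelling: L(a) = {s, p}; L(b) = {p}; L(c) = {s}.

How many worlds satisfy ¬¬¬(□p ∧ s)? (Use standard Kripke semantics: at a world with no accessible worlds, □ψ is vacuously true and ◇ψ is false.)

2

Let φ = ¬¬¬(□p ∧ s). Evaluate φ at each world:
  a (successors {c}): φ is true.
  b (successors ∅): φ is true.
  c (successors ∅): φ is false.
For instance, at a:
  At a: ¬¬(□p ∧ s) is false, so ¬¬¬(□p ∧ s) is true.
    At a: ¬(□p ∧ s) is true, so ¬¬(□p ∧ s) is false.
      At a: □p ∧ s is false, so ¬(□p ∧ s) is true.
Satisfying worlds: {a, b}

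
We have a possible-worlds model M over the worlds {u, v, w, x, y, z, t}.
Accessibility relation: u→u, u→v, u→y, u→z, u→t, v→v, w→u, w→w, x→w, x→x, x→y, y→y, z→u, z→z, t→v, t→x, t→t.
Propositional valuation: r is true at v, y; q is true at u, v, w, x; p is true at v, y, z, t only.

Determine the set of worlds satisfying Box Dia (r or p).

Let φ = Box Dia (r or p). Evaluate φ at each world:
  u (successors {u, v, y, z, t}): φ is true.
  v (successors {v}): φ is true.
  w (successors {u, w}): φ is false.
  x (successors {w, x, y}): φ is false.
  y (successors {y}): φ is true.
  z (successors {u, z}): φ is true.
  t (successors {v, x, t}): φ is true.
For instance, at w:
  At w: Box Dia (r or p) requires Dia (r or p) at every successor {u, w}.
    Dia (r or p) fails at w, so Box Dia (r or p) is false at w.
      At w: Dia (r or p) requires r or p at some successor in {u, w}.
        At u: r or p is false.
        At w: r or p is false.
      So Dia (r or p) is false at w.
Satisfying worlds: {u, v, y, z, t}

u, v, y, z, t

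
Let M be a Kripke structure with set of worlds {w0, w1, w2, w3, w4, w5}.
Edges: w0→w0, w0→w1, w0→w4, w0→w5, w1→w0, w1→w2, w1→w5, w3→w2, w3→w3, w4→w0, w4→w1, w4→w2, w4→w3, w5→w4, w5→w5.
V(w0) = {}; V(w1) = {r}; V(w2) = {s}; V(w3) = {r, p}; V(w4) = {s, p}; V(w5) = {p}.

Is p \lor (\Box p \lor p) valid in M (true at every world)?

Let φ = p \lor (\Box p \lor p). Evaluate φ at each world:
  w0 (successors {w0, w1, w4, w5}): φ is false.
  w1 (successors {w0, w2, w5}): φ is false.
  w2 (successors ∅): φ is true.
  w3 (successors {w2, w3}): φ is true.
  w4 (successors {w0, w1, w2, w3}): φ is true.
  w5 (successors {w4, w5}): φ is true.
Detail at w0 (counterexample):
  At w0: p is false, \Box p \lor p is false, so p \lor (\Box p \lor p) is false.
    At w0: \Box p is false, p is false, so \Box p \lor p is false.
      At w0: \Box p requires p at every successor {w0, w1, w4, w5}.
        p fails at w0, so \Box p is false at w0.

No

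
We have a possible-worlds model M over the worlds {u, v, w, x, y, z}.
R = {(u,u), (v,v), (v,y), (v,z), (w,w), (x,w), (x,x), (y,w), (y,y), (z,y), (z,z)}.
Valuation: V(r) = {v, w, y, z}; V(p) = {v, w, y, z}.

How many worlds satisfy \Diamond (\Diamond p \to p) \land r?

4

Recall that \Diamond ψ holds at a world iff ψ holds at some accessible world.
Let φ = \Diamond (\Diamond p \to p) \land r. Evaluate φ at each world:
  u (successors {u}): φ is false.
  v (successors {v, y, z}): φ is true.
  w (successors {w}): φ is true.
  x (successors {w, x}): φ is false.
  y (successors {w, y}): φ is true.
  z (successors {y, z}): φ is true.
For instance, at v:
  At v: \Diamond (\Diamond p \to p) is true, r is true, so \Diamond (\Diamond p \to p) \land r is true.
    At v: \Diamond (\Diamond p \to p) requires \Diamond p \to p at some successor in {v, y, z}.
      \Diamond p \to p holds at v, so \Diamond (\Diamond p \to p) is true at v.
Satisfying worlds: {v, w, y, z}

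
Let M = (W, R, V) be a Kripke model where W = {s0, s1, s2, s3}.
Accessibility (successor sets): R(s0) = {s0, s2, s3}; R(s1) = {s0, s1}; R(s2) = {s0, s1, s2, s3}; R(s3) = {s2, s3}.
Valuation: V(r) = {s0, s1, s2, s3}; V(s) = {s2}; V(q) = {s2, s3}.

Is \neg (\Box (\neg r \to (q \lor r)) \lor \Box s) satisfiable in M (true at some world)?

Let φ = \neg (\Box (\neg r \to (q \lor r)) \lor \Box s). Evaluate φ at each world:
  s0 (successors {s0, s2, s3}): φ is false.
  s1 (successors {s0, s1}): φ is false.
  s2 (successors {s0, s1, s2, s3}): φ is false.
  s3 (successors {s2, s3}): φ is false.
For instance, at s2:
  At s2: \Box (\neg r \to (q \lor r)) \lor \Box s is true, so \neg (\Box (\neg r \to (q \lor r)) \lor \Box s) is false.
    At s2: \Box (\neg r \to (q \lor r)) is true, \Box s is false, so \Box (\neg r \to (q \lor r)) \lor \Box s is true.
      At s2: \Box (\neg r \to (q \lor r)) requires \neg r \to (q \lor r) at every successor {s0, s1, s2, s3}.
        At s0: \neg r \to (q \lor r) is true.
        At s1: \neg r \to (q \lor r) is true.
        At s2: \neg r \to (q \lor r) is true.
        At s3: \neg r \to (q \lor r) is true.
      So \Box (\neg r \to (q \lor r)) is true at s2.
      At s2: \Box s requires s at every successor {s0, s1, s2, s3}.
        s fails at s0, so \Box s is false at s2.

No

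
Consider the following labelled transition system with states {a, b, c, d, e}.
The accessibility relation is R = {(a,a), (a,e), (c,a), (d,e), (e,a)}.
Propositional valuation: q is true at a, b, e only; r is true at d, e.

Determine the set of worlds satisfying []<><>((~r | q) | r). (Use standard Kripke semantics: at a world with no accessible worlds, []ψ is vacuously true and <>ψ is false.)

a, b, c, d, e

Let φ = []<><>((~r | q) | r). Evaluate φ at each world:
  a (successors {a, e}): φ is true.
  b (successors ∅): φ is true.
  c (successors {a}): φ is true.
  d (successors {e}): φ is true.
  e (successors {a}): φ is true.
For instance, at c:
  At c: []<><>((~r | q) | r) requires <><>((~r | q) | r) at every successor {a}.
      At a: <><>((~r | q) | r) requires <>((~r | q) | r) at some successor in {a, e}.
        <>((~r | q) | r) holds at a, so <><>((~r | q) | r) is true at a.
  So []<><>((~r | q) | r) is true at c.
Satisfying worlds: {a, b, c, d, e}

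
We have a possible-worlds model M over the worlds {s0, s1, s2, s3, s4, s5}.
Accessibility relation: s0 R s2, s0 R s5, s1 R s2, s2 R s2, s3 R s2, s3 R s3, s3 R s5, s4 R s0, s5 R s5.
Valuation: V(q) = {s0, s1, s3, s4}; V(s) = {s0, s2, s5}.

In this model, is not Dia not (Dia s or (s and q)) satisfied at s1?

At s1: Dia not (Dia s or (s and q)) is false, so not Dia not (Dia s or (s and q)) is true.
  At s1: Dia not (Dia s or (s and q)) requires not (Dia s or (s and q)) at some successor in {s2}.
    At s2: not (Dia s or (s and q)) is false.
  So Dia not (Dia s or (s and q)) is false at s1.

Yes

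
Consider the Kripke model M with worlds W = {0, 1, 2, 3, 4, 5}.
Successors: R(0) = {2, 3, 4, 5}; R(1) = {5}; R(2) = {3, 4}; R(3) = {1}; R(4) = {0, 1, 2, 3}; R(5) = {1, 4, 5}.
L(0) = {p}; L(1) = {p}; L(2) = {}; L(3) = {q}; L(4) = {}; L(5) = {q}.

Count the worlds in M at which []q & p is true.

1

Let φ = []q & p. Evaluate φ at each world:
  0 (successors {2, 3, 4, 5}): φ is false.
  1 (successors {5}): φ is true.
  2 (successors {3, 4}): φ is false.
  3 (successors {1}): φ is false.
  4 (successors {0, 1, 2, 3}): φ is false.
  5 (successors {1, 4, 5}): φ is false.
For instance, at 2:
  At 2: []q is false, p is false, so []q & p is false.
    At 2: []q requires q at every successor {3, 4}.
      q fails at 4, so []q is false at 2.
Satisfying worlds: {1}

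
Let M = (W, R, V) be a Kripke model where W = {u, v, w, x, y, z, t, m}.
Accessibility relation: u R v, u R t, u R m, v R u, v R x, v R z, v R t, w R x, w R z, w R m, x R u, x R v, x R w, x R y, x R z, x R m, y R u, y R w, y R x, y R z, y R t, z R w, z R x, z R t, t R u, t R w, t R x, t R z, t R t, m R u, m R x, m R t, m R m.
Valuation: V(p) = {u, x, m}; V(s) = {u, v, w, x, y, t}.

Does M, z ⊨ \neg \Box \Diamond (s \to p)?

No

At z: \Box \Diamond (s \to p) is true, so \neg \Box \Diamond (s \to p) is false.
  At z: \Box \Diamond (s \to p) requires \Diamond (s \to p) at every successor {w, x, t}.
      At w: \Diamond (s \to p) requires s \to p at some successor in {x, z, m}.
        s \to p holds at x, so \Diamond (s \to p) is true at w.
      At x: \Diamond (s \to p) requires s \to p at some successor in {u, v, w, y, z, m}.
        s \to p holds at u, so \Diamond (s \to p) is true at x.
      At t: \Diamond (s \to p) requires s \to p at some successor in {u, w, x, z, t}.
        s \to p holds at u, so \Diamond (s \to p) is true at t.
  So \Box \Diamond (s \to p) is true at z.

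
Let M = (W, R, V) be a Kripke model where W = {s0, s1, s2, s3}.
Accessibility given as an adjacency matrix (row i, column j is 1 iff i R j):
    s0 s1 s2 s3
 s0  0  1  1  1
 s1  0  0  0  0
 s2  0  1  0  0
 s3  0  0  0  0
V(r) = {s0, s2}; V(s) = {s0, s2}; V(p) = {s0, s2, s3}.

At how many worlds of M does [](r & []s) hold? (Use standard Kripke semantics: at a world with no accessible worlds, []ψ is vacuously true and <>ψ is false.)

2

Let φ = [](r & []s). Evaluate φ at each world:
  s0 (successors {s1, s2, s3}): φ is false.
  s1 (successors ∅): φ is true.
  s2 (successors {s1}): φ is false.
  s3 (successors ∅): φ is true.
For instance, at s2:
  At s2: [](r & []s) requires r & []s at every successor {s1}.
    r & []s fails at s1, so [](r & []s) is false at s2.
      At s1: r is false, []s is true, so r & []s is false.
Satisfying worlds: {s1, s3}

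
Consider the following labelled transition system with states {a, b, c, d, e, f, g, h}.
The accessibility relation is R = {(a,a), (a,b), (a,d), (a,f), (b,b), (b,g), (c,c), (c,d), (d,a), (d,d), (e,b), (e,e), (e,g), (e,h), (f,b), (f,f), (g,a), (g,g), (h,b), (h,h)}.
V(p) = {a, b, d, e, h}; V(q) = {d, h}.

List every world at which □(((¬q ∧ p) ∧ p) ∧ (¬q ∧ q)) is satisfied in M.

Recall that □ψ holds at a world iff ψ holds at every accessible world, and ◇ψ holds iff ψ holds at some accessible world.
Let φ = □(((¬q ∧ p) ∧ p) ∧ (¬q ∧ q)). Evaluate φ at each world:
  a (successors {a, b, d, f}): φ is false.
  b (successors {b, g}): φ is false.
  c (successors {c, d}): φ is false.
  d (successors {a, d}): φ is false.
  e (successors {b, e, g, h}): φ is false.
  f (successors {b, f}): φ is false.
  g (successors {a, g}): φ is false.
  h (successors {b, h}): φ is false.
For instance, at g:
  At g: □(((¬q ∧ p) ∧ p) ∧ (¬q ∧ q)) requires ((¬q ∧ p) ∧ p) ∧ (¬q ∧ q) at every successor {a, g}.
    ((¬q ∧ p) ∧ p) ∧ (¬q ∧ q) fails at a, so □(((¬q ∧ p) ∧ p) ∧ (¬q ∧ q)) is false at g.
Satisfying worlds: none.

none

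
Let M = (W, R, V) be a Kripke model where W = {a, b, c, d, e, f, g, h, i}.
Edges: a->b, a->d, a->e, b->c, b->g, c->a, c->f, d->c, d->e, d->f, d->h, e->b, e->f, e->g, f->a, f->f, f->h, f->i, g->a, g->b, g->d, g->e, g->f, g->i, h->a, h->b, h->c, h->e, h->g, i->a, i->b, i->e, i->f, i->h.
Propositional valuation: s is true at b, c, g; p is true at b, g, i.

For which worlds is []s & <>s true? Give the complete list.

b

Let φ = []s & <>s. Evaluate φ at each world:
  a (successors {b, d, e}): φ is false.
  b (successors {c, g}): φ is true.
  c (successors {a, f}): φ is false.
  d (successors {c, e, f, h}): φ is false.
  e (successors {b, f, g}): φ is false.
  f (successors {a, f, h, i}): φ is false.
  g (successors {a, b, d, e, f, i}): φ is false.
  h (successors {a, b, c, e, g}): φ is false.
  i (successors {a, b, e, f, h}): φ is false.
For instance, at c:
  At c: []s is false, <>s is false, so []s & <>s is false.
    At c: []s requires s at every successor {a, f}.
      s fails at a, so []s is false at c.
    At c: <>s requires s at some successor in {a, f}.
      At a: s is false.
      At f: s is false.
    So <>s is false at c.
Satisfying worlds: {b}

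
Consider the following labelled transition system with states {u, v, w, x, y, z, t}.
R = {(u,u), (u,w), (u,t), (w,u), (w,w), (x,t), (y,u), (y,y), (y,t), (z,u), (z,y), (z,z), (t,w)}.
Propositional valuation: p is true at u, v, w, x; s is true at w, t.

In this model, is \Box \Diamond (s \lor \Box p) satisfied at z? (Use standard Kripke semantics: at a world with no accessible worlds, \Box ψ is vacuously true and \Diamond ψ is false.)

At z: \Box \Diamond (s \lor \Box p) requires \Diamond (s \lor \Box p) at every successor {u, y, z}.
  \Diamond (s \lor \Box p) fails at z, so \Box \Diamond (s \lor \Box p) is false at z.
    At z: \Diamond (s \lor \Box p) requires s \lor \Box p at some successor in {u, y, z}.
      At u: s \lor \Box p is false.
      At y: s \lor \Box p is false.
      At z: s \lor \Box p is false.
    So \Diamond (s \lor \Box p) is false at z.

No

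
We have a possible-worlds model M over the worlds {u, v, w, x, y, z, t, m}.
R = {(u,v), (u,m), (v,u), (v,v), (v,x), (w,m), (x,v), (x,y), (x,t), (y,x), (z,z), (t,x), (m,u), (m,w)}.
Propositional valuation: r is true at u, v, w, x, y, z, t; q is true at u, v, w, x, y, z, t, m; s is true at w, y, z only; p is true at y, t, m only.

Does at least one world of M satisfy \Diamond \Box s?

Yes

Let φ = \Diamond \Box s. Evaluate φ at each world:
  u (successors {v, m}): φ is false.
  v (successors {u, v, x}): φ is false.
  w (successors {m}): φ is false.
  x (successors {v, y, t}): φ is false.
  y (successors {x}): φ is false.
  z (successors {z}): φ is true.
  t (successors {x}): φ is false.
  m (successors {u, w}): φ is false.
Detail at z (witness):
  At z: \Diamond \Box s requires \Box s at some successor in {z}.
    \Box s holds at z, so \Diamond \Box s is true at z.
      At z: \Box s requires s at every successor {z}.
        At z: s is true.
      So \Box s is true at z.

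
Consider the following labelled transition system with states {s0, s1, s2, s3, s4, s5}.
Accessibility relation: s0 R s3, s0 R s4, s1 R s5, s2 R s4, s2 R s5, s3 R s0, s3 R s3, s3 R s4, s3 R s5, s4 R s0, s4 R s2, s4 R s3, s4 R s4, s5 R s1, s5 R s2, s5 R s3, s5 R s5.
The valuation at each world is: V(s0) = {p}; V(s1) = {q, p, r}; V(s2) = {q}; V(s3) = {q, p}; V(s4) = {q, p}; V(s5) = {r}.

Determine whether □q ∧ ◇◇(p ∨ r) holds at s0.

At s0: □q is true, ◇◇(p ∨ r) is true, so □q ∧ ◇◇(p ∨ r) is true.
  At s0: □q requires q at every successor {s3, s4}.
    At s3: q is true.
    At s4: q is true.
  So □q is true at s0.
  At s0: ◇◇(p ∨ r) requires ◇(p ∨ r) at some successor in {s3, s4}.
    ◇(p ∨ r) holds at s3, so ◇◇(p ∨ r) is true at s0.
      At s3: ◇(p ∨ r) requires p ∨ r at some successor in {s0, s3, s4, s5}.
        p ∨ r holds at s0, so ◇(p ∨ r) is true at s3.

Yes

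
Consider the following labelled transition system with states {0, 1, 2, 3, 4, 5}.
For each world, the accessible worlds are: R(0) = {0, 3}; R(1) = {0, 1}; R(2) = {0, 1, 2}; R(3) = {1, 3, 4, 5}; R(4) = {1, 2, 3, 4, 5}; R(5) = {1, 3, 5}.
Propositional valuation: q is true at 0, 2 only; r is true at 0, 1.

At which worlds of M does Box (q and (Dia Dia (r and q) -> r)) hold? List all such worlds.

none

Let φ = Box (q and (Dia Dia (r and q) -> r)). Evaluate φ at each world:
  0 (successors {0, 3}): φ is false.
  1 (successors {0, 1}): φ is false.
  2 (successors {0, 1, 2}): φ is false.
  3 (successors {1, 3, 4, 5}): φ is false.
  4 (successors {1, 2, 3, 4, 5}): φ is false.
  5 (successors {1, 3, 5}): φ is false.
For instance, at 0:
  At 0: Box (q and (Dia Dia (r and q) -> r)) requires q and (Dia Dia (r and q) -> r) at every successor {0, 3}.
    q and (Dia Dia (r and q) -> r) fails at 3, so Box (q and (Dia Dia (r and q) -> r)) is false at 0.
      At 3: q is false, Dia Dia (r and q) -> r is false, so q and (Dia Dia (r and q) -> r) is false.
Satisfying worlds: none.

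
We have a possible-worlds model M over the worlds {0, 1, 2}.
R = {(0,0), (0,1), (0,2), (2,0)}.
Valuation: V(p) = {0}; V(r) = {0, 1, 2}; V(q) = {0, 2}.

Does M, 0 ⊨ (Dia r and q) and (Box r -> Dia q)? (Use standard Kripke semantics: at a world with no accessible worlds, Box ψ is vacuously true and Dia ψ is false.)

Recall that Box ψ holds at a world iff ψ holds at every accessible world, and Dia ψ holds iff ψ holds at some accessible world.
At 0: Dia r and q is true, Box r -> Dia q is true, so (Dia r and q) and (Box r -> Dia q) is true.
  At 0: Dia r is true, q is true, so Dia r and q is true.
    At 0: Dia r requires r at some successor in {0, 1, 2}.
      r holds at 0, so Dia r is true at 0.
  At 0: Box r is true, Dia q is true, so Box r -> Dia q is true.
    At 0: Box r requires r at every successor {0, 1, 2}.
      At 0: r is true.
      At 1: r is true.
      At 2: r is true.
    So Box r is true at 0.
    At 0: Dia q requires q at some successor in {0, 1, 2}.
      q holds at 0, so Dia q is true at 0.

Yes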